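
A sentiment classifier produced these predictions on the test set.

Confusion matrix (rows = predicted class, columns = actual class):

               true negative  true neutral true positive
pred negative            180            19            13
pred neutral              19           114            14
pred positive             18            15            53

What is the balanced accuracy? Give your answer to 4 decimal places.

0.7541

Balanced accuracy = mean of per-class recall.
  negative: recall = 180/217 = 0.82949
  neutral: recall = 114/148 = 0.77027
  positive: recall = 53/80 = 0.66250
Mean = (0.82949 + 0.77027 + 0.66250) / 3 = 0.7541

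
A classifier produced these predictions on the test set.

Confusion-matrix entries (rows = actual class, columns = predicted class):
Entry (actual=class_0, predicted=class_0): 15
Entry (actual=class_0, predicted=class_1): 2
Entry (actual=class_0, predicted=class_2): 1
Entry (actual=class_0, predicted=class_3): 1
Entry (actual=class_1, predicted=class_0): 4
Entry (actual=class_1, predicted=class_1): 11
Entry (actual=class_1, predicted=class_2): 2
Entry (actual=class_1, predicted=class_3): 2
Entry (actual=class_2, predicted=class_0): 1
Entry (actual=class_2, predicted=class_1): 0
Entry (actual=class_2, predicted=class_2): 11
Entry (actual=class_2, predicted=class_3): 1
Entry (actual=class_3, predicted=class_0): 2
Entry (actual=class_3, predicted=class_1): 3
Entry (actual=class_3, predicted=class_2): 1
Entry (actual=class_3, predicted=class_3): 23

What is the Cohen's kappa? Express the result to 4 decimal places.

Observed agreement pₒ = trace/N = 60/80 = 0.75000
Expected agreement pₑ = Σ (rowᵢ·colᵢ)/N² = (19·22 + 19·16 + 13·15 + 29·27)/80² = 0.26563
κ = (pₒ − pₑ)/(1 − pₑ) = (0.75000 − 0.26563)/(1 − 0.26563) = 0.6596

0.6596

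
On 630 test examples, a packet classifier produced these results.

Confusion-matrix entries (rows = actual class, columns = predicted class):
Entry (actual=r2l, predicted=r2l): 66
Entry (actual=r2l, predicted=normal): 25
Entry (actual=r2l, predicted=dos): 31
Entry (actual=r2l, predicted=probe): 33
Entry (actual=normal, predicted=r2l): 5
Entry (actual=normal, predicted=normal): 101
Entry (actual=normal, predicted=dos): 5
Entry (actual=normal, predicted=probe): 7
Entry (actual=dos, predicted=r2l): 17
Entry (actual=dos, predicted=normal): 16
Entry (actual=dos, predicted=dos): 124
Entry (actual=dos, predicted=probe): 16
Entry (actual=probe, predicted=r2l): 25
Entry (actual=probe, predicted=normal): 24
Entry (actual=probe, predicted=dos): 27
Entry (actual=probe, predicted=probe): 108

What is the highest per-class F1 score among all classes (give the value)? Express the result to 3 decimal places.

Per-class F1 score (2·TP/(2·TP+FP+FN)):
  r2l: TP=66, FP=5+17+25=47, FN=25+31+33=89 → 132/268 = 0.4925
  normal: TP=101, FP=25+16+24=65, FN=5+5+7=17 → 202/284 = 0.7113
  dos: TP=124, FP=31+5+27=63, FN=17+16+16=49 → 248/360 = 0.6889
  probe: TP=108, FP=33+7+16=56, FN=25+24+27=76 → 216/348 = 0.6207
Highest is class 'normal' with F1 score = 0.711.

0.711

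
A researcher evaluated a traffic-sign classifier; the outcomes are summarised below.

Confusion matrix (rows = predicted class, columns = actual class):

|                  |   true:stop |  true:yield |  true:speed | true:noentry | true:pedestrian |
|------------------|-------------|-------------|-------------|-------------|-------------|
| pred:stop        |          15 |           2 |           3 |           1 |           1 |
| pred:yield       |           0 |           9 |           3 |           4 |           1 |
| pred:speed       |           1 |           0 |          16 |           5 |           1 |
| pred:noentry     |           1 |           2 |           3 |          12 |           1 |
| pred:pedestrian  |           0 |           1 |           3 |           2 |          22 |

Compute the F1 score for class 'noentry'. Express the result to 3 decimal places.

0.558

Take TP from the diagonal, FP from the rest of the 'noentry' prediction marginal, FN from the rest of the 'noentry' actual marginal.
F1 score = 2·TP/(2·TP+FP+FN).
noentry: TP=12, FP=1+2+3+1=7, FN=1+4+5+2=12 → 24/43 = 0.5581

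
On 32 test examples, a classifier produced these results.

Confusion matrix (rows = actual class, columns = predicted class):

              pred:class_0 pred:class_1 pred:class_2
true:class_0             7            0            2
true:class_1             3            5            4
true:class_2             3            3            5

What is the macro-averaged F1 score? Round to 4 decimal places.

0.5303

Per-class F1 score (2·TP/(2·TP+FP+FN)):
  class_0: TP=7, FP=3+3=6, FN=0+2=2 → 14/22 = 0.63636
  class_1: TP=5, FP=0+3=3, FN=3+4=7 → 10/20 = 0.50000
  class_2: TP=5, FP=2+4=6, FN=3+3=6 → 10/22 = 0.45455
Macro-F1 score = mean = (0.63636 + 0.50000 + 0.45455) / 3 = 0.5303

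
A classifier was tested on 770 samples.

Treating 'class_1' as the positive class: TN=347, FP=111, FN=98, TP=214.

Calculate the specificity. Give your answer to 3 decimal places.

0.758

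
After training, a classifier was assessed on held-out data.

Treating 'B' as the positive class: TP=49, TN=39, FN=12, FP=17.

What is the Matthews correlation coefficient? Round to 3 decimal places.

0.503

MCC = (TP·TN − FP·FN) / √((TP+FP)(TP+FN)(TN+FP)(TN+FN))
Numerator = 49·39 − 17·12 = 1707
Denominator = √(66·61·56·51) = √11498256 = 3390.9078
MCC = 1707 / 3390.9078 = 0.503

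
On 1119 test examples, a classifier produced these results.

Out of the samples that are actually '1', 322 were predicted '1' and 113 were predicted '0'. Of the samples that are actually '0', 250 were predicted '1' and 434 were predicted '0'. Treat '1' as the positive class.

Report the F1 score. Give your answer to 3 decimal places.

0.640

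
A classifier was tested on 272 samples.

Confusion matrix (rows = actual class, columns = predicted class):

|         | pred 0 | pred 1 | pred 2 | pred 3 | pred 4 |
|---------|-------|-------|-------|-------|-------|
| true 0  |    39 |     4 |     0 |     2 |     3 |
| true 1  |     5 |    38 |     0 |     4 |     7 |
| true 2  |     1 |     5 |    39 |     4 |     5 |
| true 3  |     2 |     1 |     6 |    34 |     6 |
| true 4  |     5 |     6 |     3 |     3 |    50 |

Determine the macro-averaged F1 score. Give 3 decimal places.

0.736

Per-class F1 score (2·TP/(2·TP+FP+FN)):
  0: TP=39, FP=5+1+2+5=13, FN=4+0+2+3=9 → 78/100 = 0.7800
  1: TP=38, FP=4+5+1+6=16, FN=5+0+4+7=16 → 76/108 = 0.7037
  2: TP=39, FP=0+0+6+3=9, FN=1+5+4+5=15 → 78/102 = 0.7647
  3: TP=34, FP=2+4+4+3=13, FN=2+1+6+6=15 → 68/96 = 0.7083
  4: TP=50, FP=3+7+5+6=21, FN=5+6+3+3=17 → 100/138 = 0.7246
Macro-F1 score = mean = (0.7800 + 0.7037 + 0.7647 + 0.7083 + 0.7246) / 5 = 0.736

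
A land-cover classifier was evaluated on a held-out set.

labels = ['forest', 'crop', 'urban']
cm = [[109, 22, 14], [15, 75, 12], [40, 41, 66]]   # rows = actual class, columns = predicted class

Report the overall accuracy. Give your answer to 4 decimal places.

0.6345

Accuracy = trace / total = (109+75+66=250) / 394 = 250/394 = 0.6345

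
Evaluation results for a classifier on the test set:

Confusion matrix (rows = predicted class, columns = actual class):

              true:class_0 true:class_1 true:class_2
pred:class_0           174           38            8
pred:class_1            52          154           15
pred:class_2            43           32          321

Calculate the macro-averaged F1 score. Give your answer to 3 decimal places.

0.757

Per-class F1 score (2·TP/(2·TP+FP+FN)):
  class_0: TP=174, FP=38+8=46, FN=52+43=95 → 348/489 = 0.7117
  class_1: TP=154, FP=52+15=67, FN=38+32=70 → 308/445 = 0.6921
  class_2: TP=321, FP=43+32=75, FN=8+15=23 → 642/740 = 0.8676
Macro-F1 score = mean = (0.7117 + 0.6921 + 0.8676) / 3 = 0.757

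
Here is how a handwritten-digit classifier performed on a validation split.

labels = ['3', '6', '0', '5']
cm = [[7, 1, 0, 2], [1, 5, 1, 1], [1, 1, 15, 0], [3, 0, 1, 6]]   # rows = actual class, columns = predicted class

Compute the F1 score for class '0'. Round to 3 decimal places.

Treat '0' as positive and all other classes as negative.
F1 score = 2·TP/(2·TP+FP+FN).
0: TP=15, FP=0+1+1=2, FN=1+1+0=2 → 30/34 = 0.8824

0.882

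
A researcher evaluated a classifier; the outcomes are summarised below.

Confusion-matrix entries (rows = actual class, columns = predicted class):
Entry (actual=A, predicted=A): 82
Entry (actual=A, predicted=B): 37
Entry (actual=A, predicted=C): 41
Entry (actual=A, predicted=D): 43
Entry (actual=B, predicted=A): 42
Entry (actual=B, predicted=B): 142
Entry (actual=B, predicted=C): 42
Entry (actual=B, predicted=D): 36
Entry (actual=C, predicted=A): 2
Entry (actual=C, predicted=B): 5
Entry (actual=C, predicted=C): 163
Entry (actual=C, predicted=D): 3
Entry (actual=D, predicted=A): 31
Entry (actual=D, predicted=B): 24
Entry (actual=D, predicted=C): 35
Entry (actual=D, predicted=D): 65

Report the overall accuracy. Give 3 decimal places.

Accuracy = trace / total = (82+142+163+65=452) / 793 = 452/793 = 0.570

0.570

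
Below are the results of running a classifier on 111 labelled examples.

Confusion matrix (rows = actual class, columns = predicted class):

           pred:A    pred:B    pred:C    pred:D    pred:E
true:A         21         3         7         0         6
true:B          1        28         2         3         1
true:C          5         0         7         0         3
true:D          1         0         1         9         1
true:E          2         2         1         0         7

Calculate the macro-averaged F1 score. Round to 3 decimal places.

Per-class F1 score (2·TP/(2·TP+FP+FN)):
  A: TP=21, FP=1+5+1+2=9, FN=3+7+0+6=16 → 42/67 = 0.6269
  B: TP=28, FP=3+0+0+2=5, FN=1+2+3+1=7 → 56/68 = 0.8235
  C: TP=7, FP=7+2+1+1=11, FN=5+0+0+3=8 → 14/33 = 0.4242
  D: TP=9, FP=0+3+0+0=3, FN=1+0+1+1=3 → 18/24 = 0.7500
  E: TP=7, FP=6+1+3+1=11, FN=2+2+1+0=5 → 14/30 = 0.4667
Macro-F1 score = mean = (0.6269 + 0.8235 + 0.4242 + 0.7500 + 0.4667) / 5 = 0.618

0.618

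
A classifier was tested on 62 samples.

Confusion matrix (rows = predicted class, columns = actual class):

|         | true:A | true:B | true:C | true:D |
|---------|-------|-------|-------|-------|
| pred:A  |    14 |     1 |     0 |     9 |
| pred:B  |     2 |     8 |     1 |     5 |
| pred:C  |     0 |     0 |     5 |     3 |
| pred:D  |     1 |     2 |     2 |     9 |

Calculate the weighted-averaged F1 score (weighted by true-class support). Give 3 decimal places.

Per-class F1 score (2·TP/(2·TP+FP+FN)):
  A: TP=14, FP=1+0+9=10, FN=2+0+1=3 → 28/41 = 0.6829
  B: TP=8, FP=2+1+5=8, FN=1+0+2=3 → 16/27 = 0.5926
  C: TP=5, FP=0+0+3=3, FN=0+1+2=3 → 10/16 = 0.6250
  D: TP=9, FP=1+2+2=5, FN=9+5+3=17 → 18/40 = 0.4500
Weighted-F1 score = Σ (supportᵢ/N)·F1 scoreᵢ with N=62: (17/62)·0.6829 + (11/62)·0.5926 + (8/62)·0.6250 + (26/62)·0.4500 = 0.562

0.562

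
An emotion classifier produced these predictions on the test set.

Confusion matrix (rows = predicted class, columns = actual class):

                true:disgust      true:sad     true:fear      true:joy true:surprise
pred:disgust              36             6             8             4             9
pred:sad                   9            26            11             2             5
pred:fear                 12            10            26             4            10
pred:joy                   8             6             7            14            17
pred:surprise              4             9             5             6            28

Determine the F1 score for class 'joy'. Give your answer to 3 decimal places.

0.341

Treat 'joy' as positive and all other classes as negative.
F1 score = 2·TP/(2·TP+FP+FN).
joy: TP=14, FP=8+6+7+17=38, FN=4+2+4+6=16 → 28/82 = 0.3415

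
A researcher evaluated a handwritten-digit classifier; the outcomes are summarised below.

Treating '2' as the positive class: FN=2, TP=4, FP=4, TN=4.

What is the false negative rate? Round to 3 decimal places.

FNR = FN/(FN+TP) = 2/(2+4) = 0.333

0.333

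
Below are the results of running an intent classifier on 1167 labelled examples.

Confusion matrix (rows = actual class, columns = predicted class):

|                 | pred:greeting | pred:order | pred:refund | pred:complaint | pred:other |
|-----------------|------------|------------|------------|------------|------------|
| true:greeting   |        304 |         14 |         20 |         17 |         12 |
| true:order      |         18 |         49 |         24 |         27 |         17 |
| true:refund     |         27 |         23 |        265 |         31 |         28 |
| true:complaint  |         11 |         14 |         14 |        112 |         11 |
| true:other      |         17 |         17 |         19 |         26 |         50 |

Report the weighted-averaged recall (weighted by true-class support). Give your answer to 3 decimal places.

0.668

Per-class recall (TP/(TP+FN)):
  greeting: TP=304, FN=14+20+17+12=63 → 304/367 = 0.8283
  order: TP=49, FN=18+24+27+17=86 → 49/135 = 0.3630
  refund: TP=265, FN=27+23+31+28=109 → 265/374 = 0.7086
  complaint: TP=112, FN=11+14+14+11=50 → 112/162 = 0.6914
  other: TP=50, FN=17+17+19+26=79 → 50/129 = 0.3876
Weighted-recall = Σ (supportᵢ/N)·recallᵢ with N=1167: (367/1167)·0.8283 + (135/1167)·0.3630 + (374/1167)·0.7086 + (162/1167)·0.6914 + (129/1167)·0.3876 = 0.668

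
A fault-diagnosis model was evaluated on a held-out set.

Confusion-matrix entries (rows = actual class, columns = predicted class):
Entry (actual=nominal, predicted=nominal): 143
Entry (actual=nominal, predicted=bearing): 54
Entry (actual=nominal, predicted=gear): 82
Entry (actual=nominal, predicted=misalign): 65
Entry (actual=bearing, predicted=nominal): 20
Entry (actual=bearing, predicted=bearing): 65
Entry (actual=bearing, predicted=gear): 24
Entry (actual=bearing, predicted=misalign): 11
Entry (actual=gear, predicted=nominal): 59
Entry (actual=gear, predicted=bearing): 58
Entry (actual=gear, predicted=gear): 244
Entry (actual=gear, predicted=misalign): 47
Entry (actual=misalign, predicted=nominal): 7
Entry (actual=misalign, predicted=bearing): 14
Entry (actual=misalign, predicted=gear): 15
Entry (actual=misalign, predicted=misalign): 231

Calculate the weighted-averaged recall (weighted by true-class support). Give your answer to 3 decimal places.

0.600

Per-class recall (TP/(TP+FN)):
  nominal: TP=143, FN=54+82+65=201 → 143/344 = 0.4157
  bearing: TP=65, FN=20+24+11=55 → 65/120 = 0.5417
  gear: TP=244, FN=59+58+47=164 → 244/408 = 0.5980
  misalign: TP=231, FN=7+14+15=36 → 231/267 = 0.8652
Weighted-recall = Σ (supportᵢ/N)·recallᵢ with N=1139: (344/1139)·0.4157 + (120/1139)·0.5417 + (408/1139)·0.5980 + (267/1139)·0.8652 = 0.600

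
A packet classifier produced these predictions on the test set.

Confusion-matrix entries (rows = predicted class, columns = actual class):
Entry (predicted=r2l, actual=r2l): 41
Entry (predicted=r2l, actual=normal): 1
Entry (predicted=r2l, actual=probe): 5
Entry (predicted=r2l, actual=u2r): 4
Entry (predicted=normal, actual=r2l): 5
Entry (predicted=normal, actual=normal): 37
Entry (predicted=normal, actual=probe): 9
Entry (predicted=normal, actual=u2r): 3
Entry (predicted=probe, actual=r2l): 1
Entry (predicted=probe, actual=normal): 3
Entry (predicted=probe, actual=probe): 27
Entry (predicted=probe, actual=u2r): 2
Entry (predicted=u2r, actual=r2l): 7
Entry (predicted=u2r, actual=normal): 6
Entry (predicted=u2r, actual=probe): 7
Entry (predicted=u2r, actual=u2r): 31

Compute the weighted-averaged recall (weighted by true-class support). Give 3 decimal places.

0.720

Per-class recall (TP/(TP+FN)):
  r2l: TP=41, FN=5+1+7=13 → 41/54 = 0.7593
  normal: TP=37, FN=1+3+6=10 → 37/47 = 0.7872
  probe: TP=27, FN=5+9+7=21 → 27/48 = 0.5625
  u2r: TP=31, FN=4+3+2=9 → 31/40 = 0.7750
Weighted-recall = Σ (supportᵢ/N)·recallᵢ with N=189: (54/189)·0.7593 + (47/189)·0.7872 + (48/189)·0.5625 + (40/189)·0.7750 = 0.720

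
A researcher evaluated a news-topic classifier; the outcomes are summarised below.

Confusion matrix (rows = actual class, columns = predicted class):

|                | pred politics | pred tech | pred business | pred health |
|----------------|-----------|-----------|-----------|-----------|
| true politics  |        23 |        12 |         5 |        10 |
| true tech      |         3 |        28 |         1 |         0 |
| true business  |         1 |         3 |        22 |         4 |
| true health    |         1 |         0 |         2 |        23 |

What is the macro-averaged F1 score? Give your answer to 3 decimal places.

Per-class F1 score (2·TP/(2·TP+FP+FN)):
  politics: TP=23, FP=3+1+1=5, FN=12+5+10=27 → 46/78 = 0.5897
  tech: TP=28, FP=12+3+0=15, FN=3+1+0=4 → 56/75 = 0.7467
  business: TP=22, FP=5+1+2=8, FN=1+3+4=8 → 44/60 = 0.7333
  health: TP=23, FP=10+0+4=14, FN=1+0+2=3 → 46/63 = 0.7302
Macro-F1 score = mean = (0.5897 + 0.7467 + 0.7333 + 0.7302) / 4 = 0.700

0.700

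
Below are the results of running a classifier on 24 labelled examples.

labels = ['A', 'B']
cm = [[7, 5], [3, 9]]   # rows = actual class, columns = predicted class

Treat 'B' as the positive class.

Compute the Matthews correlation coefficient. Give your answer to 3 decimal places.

0.338

MCC = (TP·TN − FP·FN) / √((TP+FP)(TP+FN)(TN+FP)(TN+FN))
Numerator = 9·7 − 5·3 = 48
Denominator = √(14·12·12·10) = √20160 = 141.9859
MCC = 48 / 141.9859 = 0.338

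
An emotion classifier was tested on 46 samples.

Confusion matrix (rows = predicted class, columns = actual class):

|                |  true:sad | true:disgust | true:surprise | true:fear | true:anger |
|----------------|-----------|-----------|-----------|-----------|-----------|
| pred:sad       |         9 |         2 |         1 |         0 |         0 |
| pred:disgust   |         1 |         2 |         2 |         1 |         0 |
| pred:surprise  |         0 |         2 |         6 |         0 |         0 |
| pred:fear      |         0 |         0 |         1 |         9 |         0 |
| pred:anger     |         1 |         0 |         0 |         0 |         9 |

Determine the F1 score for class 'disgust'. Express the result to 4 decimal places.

0.3333

Treat 'disgust' as positive and all other classes as negative.
F1 score = 2·TP/(2·TP+FP+FN).
disgust: TP=2, FP=1+2+1+0=4, FN=2+2+0+0=4 → 4/12 = 0.33333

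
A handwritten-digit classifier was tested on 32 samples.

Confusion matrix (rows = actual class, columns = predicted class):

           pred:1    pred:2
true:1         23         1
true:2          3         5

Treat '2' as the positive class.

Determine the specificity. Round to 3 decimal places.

0.958

Specificity = TN/(TN+FP) = 23/(23+1) = 0.958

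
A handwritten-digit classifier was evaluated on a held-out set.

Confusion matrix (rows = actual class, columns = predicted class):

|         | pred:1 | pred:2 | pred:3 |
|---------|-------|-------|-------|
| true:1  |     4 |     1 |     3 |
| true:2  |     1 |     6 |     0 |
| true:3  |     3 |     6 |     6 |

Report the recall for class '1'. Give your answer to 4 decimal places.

0.5000

Take TP from the diagonal, FP from the rest of the '1' prediction marginal, FN from the rest of the '1' actual marginal.
recall = TP/(TP+FN).
1: TP=4, FN=1+3=4 → 4/8 = 0.50000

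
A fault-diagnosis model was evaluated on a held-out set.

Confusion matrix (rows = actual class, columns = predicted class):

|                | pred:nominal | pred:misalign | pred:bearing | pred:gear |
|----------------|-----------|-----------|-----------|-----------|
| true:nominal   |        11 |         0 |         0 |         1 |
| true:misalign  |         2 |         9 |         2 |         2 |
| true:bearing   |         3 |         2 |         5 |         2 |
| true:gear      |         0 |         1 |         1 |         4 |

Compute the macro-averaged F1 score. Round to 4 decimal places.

0.6214

Per-class F1 score (2·TP/(2·TP+FP+FN)):
  nominal: TP=11, FP=2+3+0=5, FN=0+0+1=1 → 22/28 = 0.78571
  misalign: TP=9, FP=0+2+1=3, FN=2+2+2=6 → 18/27 = 0.66667
  bearing: TP=5, FP=0+2+1=3, FN=3+2+2=7 → 10/20 = 0.50000
  gear: TP=4, FP=1+2+2=5, FN=0+1+1=2 → 8/15 = 0.53333
Macro-F1 score = mean = (0.78571 + 0.66667 + 0.50000 + 0.53333) / 4 = 0.6214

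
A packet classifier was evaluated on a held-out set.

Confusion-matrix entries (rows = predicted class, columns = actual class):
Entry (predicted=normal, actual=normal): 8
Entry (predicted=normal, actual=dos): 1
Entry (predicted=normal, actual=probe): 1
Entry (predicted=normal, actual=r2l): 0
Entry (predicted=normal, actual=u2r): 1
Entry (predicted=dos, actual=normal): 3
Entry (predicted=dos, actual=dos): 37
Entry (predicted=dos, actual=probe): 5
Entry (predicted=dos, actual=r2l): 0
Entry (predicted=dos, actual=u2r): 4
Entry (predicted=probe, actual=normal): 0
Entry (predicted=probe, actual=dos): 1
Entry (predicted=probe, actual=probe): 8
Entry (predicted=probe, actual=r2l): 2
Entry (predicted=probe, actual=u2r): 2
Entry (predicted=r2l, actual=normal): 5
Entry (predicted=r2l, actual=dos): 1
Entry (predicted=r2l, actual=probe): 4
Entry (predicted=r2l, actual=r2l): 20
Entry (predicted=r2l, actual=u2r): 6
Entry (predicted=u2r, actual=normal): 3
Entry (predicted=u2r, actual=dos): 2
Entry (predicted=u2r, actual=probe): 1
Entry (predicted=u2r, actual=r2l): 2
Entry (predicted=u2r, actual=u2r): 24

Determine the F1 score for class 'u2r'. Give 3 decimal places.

0.696

F1 score = 2·TP/(2·TP+FP+FN).
u2r: TP=24, FP=3+2+1+2=8, FN=1+4+2+6=13 → 48/69 = 0.6957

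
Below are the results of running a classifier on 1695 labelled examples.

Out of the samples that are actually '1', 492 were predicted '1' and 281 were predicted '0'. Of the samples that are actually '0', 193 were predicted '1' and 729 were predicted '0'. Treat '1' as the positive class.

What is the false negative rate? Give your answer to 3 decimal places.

0.364

FNR = FN/(FN+TP) = 281/(281+492) = 0.364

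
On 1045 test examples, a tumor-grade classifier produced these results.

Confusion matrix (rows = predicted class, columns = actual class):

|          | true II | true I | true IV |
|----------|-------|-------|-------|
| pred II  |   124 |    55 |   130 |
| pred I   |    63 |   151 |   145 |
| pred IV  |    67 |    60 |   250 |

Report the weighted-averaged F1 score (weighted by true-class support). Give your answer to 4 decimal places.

Per-class F1 score (2·TP/(2·TP+FP+FN)):
  II: TP=124, FP=55+130=185, FN=63+67=130 → 248/563 = 0.44050
  I: TP=151, FP=63+145=208, FN=55+60=115 → 302/625 = 0.48320
  IV: TP=250, FP=67+60=127, FN=130+145=275 → 500/902 = 0.55432
Weighted-F1 score = Σ (supportᵢ/N)·F1 scoreᵢ with N=1045: (254/1045)·0.44050 + (266/1045)·0.48320 + (525/1045)·0.55432 = 0.5086

0.5086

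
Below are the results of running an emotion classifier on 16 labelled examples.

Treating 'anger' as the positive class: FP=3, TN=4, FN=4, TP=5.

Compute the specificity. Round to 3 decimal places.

Specificity = TN/(TN+FP) = 4/(4+3) = 0.571

0.571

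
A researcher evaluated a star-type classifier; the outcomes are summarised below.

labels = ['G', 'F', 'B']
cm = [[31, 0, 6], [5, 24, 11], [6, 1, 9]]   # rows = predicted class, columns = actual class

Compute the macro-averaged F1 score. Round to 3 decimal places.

Per-class F1 score (2·TP/(2·TP+FP+FN)):
  G: TP=31, FP=0+6=6, FN=5+6=11 → 62/79 = 0.7848
  F: TP=24, FP=5+11=16, FN=0+1=1 → 48/65 = 0.7385
  B: TP=9, FP=6+1=7, FN=6+11=17 → 18/42 = 0.4286
Macro-F1 score = mean = (0.7848 + 0.7385 + 0.4286) / 3 = 0.651

0.651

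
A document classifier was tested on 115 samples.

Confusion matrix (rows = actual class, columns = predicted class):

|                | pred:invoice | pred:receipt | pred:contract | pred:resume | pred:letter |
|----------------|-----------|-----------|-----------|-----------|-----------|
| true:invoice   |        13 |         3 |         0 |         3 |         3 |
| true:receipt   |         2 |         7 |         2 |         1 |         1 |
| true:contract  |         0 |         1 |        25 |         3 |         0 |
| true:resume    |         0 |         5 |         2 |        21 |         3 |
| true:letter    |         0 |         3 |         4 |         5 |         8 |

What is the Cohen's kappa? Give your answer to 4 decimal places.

Observed agreement pₒ = trace/N = 74/115 = 0.64348
Expected agreement pₑ = Σ (rowᵢ·colᵢ)/N² = (22·15 + 13·19 + 29·33 + 31·33 + 20·15)/115² = 0.21603
κ = (pₒ − pₑ)/(1 − pₑ) = (0.64348 − 0.21603)/(1 − 0.21603) = 0.5452

0.5452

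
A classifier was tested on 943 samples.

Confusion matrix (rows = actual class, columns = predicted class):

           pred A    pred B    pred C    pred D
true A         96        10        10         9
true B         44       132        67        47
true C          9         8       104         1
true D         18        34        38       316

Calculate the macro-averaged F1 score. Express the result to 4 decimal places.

0.6589

Per-class F1 score (2·TP/(2·TP+FP+FN)):
  A: TP=96, FP=44+9+18=71, FN=10+10+9=29 → 192/292 = 0.65753
  B: TP=132, FP=10+8+34=52, FN=44+67+47=158 → 264/474 = 0.55696
  C: TP=104, FP=10+67+38=115, FN=9+8+1=18 → 208/341 = 0.60997
  D: TP=316, FP=9+47+1=57, FN=18+34+38=90 → 632/779 = 0.81130
Macro-F1 score = mean = (0.65753 + 0.55696 + 0.60997 + 0.81130) / 4 = 0.6589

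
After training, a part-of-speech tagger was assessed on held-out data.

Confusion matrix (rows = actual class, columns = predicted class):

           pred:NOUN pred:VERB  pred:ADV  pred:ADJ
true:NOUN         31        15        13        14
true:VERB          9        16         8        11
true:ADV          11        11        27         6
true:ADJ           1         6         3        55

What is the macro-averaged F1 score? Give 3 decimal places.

0.520

Per-class F1 score (2·TP/(2·TP+FP+FN)):
  NOUN: TP=31, FP=9+11+1=21, FN=15+13+14=42 → 62/125 = 0.4960
  VERB: TP=16, FP=15+11+6=32, FN=9+8+11=28 → 32/92 = 0.3478
  ADV: TP=27, FP=13+8+3=24, FN=11+11+6=28 → 54/106 = 0.5094
  ADJ: TP=55, FP=14+11+6=31, FN=1+6+3=10 → 110/151 = 0.7285
Macro-F1 score = mean = (0.4960 + 0.3478 + 0.5094 + 0.7285) / 4 = 0.520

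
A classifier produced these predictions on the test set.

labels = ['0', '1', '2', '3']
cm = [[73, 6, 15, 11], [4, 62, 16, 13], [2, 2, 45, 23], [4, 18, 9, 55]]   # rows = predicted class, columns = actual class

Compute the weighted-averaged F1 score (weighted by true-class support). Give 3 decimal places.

0.649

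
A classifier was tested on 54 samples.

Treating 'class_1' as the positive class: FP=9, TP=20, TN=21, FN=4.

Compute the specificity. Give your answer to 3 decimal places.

Specificity = TN/(TN+FP) = 21/(21+9) = 0.700

0.700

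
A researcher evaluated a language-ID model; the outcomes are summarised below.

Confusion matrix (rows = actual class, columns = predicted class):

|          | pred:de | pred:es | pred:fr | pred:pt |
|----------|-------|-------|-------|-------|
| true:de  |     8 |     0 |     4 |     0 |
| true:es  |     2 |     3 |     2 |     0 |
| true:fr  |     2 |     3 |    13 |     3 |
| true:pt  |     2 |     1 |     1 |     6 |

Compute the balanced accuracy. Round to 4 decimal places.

0.5786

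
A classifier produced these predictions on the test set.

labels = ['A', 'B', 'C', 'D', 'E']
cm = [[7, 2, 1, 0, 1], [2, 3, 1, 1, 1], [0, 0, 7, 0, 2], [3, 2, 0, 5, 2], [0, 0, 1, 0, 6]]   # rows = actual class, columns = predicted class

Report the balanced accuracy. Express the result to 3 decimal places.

0.613

Balanced accuracy = mean of per-class recall.
  A: recall = 7/11 = 0.6364
  B: recall = 3/8 = 0.3750
  C: recall = 7/9 = 0.7778
  D: recall = 5/12 = 0.4167
  E: recall = 6/7 = 0.8571
Mean = (0.6364 + 0.3750 + 0.7778 + 0.4167 + 0.8571) / 5 = 0.613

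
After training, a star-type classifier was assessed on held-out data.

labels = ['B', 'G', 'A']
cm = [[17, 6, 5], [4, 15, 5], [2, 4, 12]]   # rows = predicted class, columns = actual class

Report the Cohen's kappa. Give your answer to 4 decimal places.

Observed agreement pₒ = trace/N = 44/70 = 0.62857
Expected agreement pₑ = Σ (rowᵢ·colᵢ)/N² = (23·28 + 25·24 + 22·18)/70² = 0.33469
κ = (pₒ − pₑ)/(1 − pₑ) = (0.62857 − 0.33469)/(1 − 0.33469) = 0.4417

0.4417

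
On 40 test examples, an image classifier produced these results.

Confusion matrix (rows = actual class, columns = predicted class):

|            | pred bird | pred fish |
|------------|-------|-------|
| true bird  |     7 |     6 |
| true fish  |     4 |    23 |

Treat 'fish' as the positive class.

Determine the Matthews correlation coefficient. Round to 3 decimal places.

MCC = (TP·TN − FP·FN) / √((TP+FP)(TP+FN)(TN+FP)(TN+FN))
Numerator = 23·7 − 6·4 = 137
Denominator = √(29·27·13·11) = √111969 = 334.6177
MCC = 137 / 334.6177 = 0.409

0.409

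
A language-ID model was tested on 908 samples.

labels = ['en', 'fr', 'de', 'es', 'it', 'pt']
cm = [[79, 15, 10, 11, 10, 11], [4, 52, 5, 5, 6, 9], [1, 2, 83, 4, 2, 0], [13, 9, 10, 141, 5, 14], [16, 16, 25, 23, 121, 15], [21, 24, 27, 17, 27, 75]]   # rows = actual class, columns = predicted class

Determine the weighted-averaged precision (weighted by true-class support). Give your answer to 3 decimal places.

Per-class precision (TP/(TP+FP)):
  en: TP=79, FP=4+1+13+16+21=55 → 79/134 = 0.5896
  fr: TP=52, FP=15+2+9+16+24=66 → 52/118 = 0.4407
  de: TP=83, FP=10+5+10+25+27=77 → 83/160 = 0.5188
  es: TP=141, FP=11+5+4+23+17=60 → 141/201 = 0.7015
  it: TP=121, FP=10+6+2+5+27=50 → 121/171 = 0.7076
  pt: TP=75, FP=11+9+0+14+15=49 → 75/124 = 0.6048
Weighted-precision = Σ (supportᵢ/N)·precisionᵢ with N=908: (136/908)·0.5896 + (81/908)·0.4407 + (92/908)·0.5188 + (192/908)·0.7015 + (216/908)·0.7076 + (191/908)·0.6048 = 0.624

0.624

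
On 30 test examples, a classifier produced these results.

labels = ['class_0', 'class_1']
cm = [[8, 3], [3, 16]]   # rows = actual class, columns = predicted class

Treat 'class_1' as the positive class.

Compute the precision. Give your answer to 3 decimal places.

0.842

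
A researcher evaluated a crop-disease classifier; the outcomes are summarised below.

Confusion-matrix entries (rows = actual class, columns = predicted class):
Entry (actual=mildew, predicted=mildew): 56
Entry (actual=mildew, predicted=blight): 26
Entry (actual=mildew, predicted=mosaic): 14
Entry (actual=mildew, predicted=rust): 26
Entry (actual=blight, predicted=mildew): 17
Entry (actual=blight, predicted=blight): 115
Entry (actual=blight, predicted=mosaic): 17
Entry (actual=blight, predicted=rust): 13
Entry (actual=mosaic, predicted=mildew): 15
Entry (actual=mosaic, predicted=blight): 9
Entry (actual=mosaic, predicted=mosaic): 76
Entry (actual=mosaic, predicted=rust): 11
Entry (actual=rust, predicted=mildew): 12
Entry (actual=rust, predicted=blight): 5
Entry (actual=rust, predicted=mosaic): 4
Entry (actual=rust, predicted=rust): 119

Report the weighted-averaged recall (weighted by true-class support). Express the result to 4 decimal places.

0.6841

Per-class recall (TP/(TP+FN)):
  mildew: TP=56, FN=26+14+26=66 → 56/122 = 0.45902
  blight: TP=115, FN=17+17+13=47 → 115/162 = 0.70988
  mosaic: TP=76, FN=15+9+11=35 → 76/111 = 0.68468
  rust: TP=119, FN=12+5+4=21 → 119/140 = 0.85000
Weighted-recall = Σ (supportᵢ/N)·recallᵢ with N=535: (122/535)·0.45902 + (162/535)·0.70988 + (111/535)·0.68468 + (140/535)·0.85000 = 0.6841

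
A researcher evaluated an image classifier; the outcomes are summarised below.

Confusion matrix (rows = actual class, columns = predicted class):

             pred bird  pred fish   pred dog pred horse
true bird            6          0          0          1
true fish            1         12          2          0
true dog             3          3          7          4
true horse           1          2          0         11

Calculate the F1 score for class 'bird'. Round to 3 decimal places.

0.667

Take TP from the diagonal, FP from the rest of the 'bird' prediction marginal, FN from the rest of the 'bird' actual marginal.
F1 score = 2·TP/(2·TP+FP+FN).
bird: TP=6, FP=1+3+1=5, FN=0+0+1=1 → 12/18 = 0.6667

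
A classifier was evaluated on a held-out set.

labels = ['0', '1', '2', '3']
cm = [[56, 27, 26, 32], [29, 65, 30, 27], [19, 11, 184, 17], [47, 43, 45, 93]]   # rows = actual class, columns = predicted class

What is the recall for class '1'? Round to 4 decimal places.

0.4305

Take TP from the diagonal, FP from the rest of the '1' prediction marginal, FN from the rest of the '1' actual marginal.
recall = TP/(TP+FN).
1: TP=65, FN=29+30+27=86 → 65/151 = 0.43046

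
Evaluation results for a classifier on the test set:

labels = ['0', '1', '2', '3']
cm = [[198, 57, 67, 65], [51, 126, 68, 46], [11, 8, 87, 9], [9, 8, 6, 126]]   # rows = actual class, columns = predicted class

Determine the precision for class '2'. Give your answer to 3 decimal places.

Treat '2' as positive and all other classes as negative.
precision = TP/(TP+FP).
2: TP=87, FP=67+68+6=141 → 87/228 = 0.3816

0.382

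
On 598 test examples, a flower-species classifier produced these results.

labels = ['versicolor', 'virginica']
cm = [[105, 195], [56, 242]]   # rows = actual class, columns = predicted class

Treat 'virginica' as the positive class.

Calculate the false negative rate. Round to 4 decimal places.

0.1879

FNR = FN/(FN+TP) = 56/(56+242) = 0.1879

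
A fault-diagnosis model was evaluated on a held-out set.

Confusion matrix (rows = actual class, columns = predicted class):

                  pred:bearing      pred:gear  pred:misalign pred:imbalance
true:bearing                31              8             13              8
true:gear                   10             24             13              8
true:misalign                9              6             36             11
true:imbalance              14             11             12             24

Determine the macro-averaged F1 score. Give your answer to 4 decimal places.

0.4799

Per-class F1 score (2·TP/(2·TP+FP+FN)):
  bearing: TP=31, FP=10+9+14=33, FN=8+13+8=29 → 62/124 = 0.50000
  gear: TP=24, FP=8+6+11=25, FN=10+13+8=31 → 48/104 = 0.46154
  misalign: TP=36, FP=13+13+12=38, FN=9+6+11=26 → 72/136 = 0.52941
  imbalance: TP=24, FP=8+8+11=27, FN=14+11+12=37 → 48/112 = 0.42857
Macro-F1 score = mean = (0.50000 + 0.46154 + 0.52941 + 0.42857) / 4 = 0.4799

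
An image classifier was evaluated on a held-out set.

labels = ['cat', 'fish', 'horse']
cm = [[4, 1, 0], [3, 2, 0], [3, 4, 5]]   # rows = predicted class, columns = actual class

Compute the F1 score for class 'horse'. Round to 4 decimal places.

0.5882

Take TP from the diagonal, FP from the rest of the 'horse' prediction marginal, FN from the rest of the 'horse' actual marginal.
F1 score = 2·TP/(2·TP+FP+FN).
horse: TP=5, FP=3+4=7, FN=0+0=0 → 10/17 = 0.58824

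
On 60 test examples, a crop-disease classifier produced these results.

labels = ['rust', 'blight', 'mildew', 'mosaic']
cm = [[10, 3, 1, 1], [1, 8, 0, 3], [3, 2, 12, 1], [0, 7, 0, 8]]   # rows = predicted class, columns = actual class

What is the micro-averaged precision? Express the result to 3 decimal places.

0.633

Micro-averaging pools counts across classes: ΣTP=38, ΣFP=22, ΣFN=22.
Micro-precision = TP/(TP+FP) on pooled counts = 0.633 (equals overall accuracy in single-label multiclass).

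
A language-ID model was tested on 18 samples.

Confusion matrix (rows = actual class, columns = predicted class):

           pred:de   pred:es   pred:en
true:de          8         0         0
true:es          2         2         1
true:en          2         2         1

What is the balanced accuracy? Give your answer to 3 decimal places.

Balanced accuracy = mean of per-class recall.
  de: recall = 8/8 = 1.0000
  es: recall = 2/5 = 0.4000
  en: recall = 1/5 = 0.2000
Mean = (1.0000 + 0.4000 + 0.2000) / 3 = 0.533

0.533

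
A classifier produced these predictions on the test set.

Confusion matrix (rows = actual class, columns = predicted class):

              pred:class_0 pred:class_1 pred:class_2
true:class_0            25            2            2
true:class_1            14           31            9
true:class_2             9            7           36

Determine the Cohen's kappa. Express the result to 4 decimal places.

0.5253

Observed agreement pₒ = trace/N = 92/135 = 0.68148
Expected agreement pₑ = Σ (rowᵢ·colᵢ)/N² = (29·48 + 54·40 + 52·47)/135² = 0.32900
κ = (pₒ − pₑ)/(1 − pₑ) = (0.68148 − 0.32900)/(1 − 0.32900) = 0.5253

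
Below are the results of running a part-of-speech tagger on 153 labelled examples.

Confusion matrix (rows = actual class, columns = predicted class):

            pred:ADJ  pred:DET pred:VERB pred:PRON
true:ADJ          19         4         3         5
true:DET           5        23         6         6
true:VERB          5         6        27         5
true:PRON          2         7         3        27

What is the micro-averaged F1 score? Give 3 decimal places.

Micro-averaging pools counts across classes: ΣTP=96, ΣFP=57, ΣFN=57.
Micro-F1 score = 2·TP/(2·TP+FP+FN) on pooled counts = 0.627 (equals overall accuracy in single-label multiclass).

0.627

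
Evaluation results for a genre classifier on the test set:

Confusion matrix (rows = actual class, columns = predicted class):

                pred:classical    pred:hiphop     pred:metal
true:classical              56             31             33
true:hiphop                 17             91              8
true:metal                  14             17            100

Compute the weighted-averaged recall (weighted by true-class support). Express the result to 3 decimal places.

0.673

Per-class recall (TP/(TP+FN)):
  classical: TP=56, FN=31+33=64 → 56/120 = 0.4667
  hiphop: TP=91, FN=17+8=25 → 91/116 = 0.7845
  metal: TP=100, FN=14+17=31 → 100/131 = 0.7634
Weighted-recall = Σ (supportᵢ/N)·recallᵢ with N=367: (120/367)·0.4667 + (116/367)·0.7845 + (131/367)·0.7634 = 0.673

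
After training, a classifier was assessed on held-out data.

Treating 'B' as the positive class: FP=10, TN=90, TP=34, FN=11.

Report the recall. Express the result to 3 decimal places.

0.756

Recall = TP/(TP+FN) = 34/(34+11) = 34/45 = 0.756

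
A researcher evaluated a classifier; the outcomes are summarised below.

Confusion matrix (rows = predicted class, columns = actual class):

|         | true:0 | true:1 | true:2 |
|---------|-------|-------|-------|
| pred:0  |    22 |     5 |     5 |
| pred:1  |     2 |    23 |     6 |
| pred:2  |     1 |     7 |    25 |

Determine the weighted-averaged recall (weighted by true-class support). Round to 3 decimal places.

Per-class recall (TP/(TP+FN)):
  0: TP=22, FN=2+1=3 → 22/25 = 0.8800
  1: TP=23, FN=5+7=12 → 23/35 = 0.6571
  2: TP=25, FN=5+6=11 → 25/36 = 0.6944
Weighted-recall = Σ (supportᵢ/N)·recallᵢ with N=96: (25/96)·0.8800 + (35/96)·0.6571 + (36/96)·0.6944 = 0.729

0.729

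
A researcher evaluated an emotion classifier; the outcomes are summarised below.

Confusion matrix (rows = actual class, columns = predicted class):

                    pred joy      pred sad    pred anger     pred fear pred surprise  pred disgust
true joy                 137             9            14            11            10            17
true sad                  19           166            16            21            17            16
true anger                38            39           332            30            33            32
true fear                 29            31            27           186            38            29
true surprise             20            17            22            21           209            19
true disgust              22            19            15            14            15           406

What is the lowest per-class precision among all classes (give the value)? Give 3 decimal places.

Per-class precision (TP/(TP+FP)):
  joy: TP=137, FP=19+38+29+20+22=128 → 137/265 = 0.5170
  sad: TP=166, FP=9+39+31+17+19=115 → 166/281 = 0.5907
  anger: TP=332, FP=14+16+27+22+15=94 → 332/426 = 0.7793
  fear: TP=186, FP=11+21+30+21+14=97 → 186/283 = 0.6572
  surprise: TP=209, FP=10+17+33+38+15=113 → 209/322 = 0.6491
  disgust: TP=406, FP=17+16+32+29+19=113 → 406/519 = 0.7823
Lowest is class 'joy' with precision = 0.517.

0.517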